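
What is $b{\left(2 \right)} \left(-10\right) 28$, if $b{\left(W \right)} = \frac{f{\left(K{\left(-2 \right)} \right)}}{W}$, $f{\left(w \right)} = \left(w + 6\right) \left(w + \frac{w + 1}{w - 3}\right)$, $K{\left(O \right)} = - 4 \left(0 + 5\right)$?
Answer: $- \frac{864360}{23} \approx -37581.0$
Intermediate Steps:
$K{\left(O \right)} = -20$ ($K{\left(O \right)} = \left(-4\right) 5 = -20$)
$f{\left(w \right)} = \left(6 + w\right) \left(w + \frac{1 + w}{-3 + w}\right)$
$b{\left(W \right)} = \frac{6174}{23 W}$ ($b{\left(W \right)} = \frac{\frac{1}{-3 - 20} \left(6 + \left(-20\right)^{3} - -220 + 4 \left(-20\right)^{2}\right)}{W} = \frac{\frac{1}{-23} \left(6 - 8000 + 220 + 4 \cdot 400\right)}{W} = \frac{\left(- \frac{1}{23}\right) \left(6 - 8000 + 220 + 1600\right)}{W} = \frac{\left(- \frac{1}{23}\right) \left(-6174\right)}{W} = \frac{6174}{23 W}$)
$b{\left(2 \right)} \left(-10\right) 28 = \frac{6174}{23 \cdot 2} \left(-10\right) 28 = \frac{6174}{23} \cdot \frac{1}{2} \left(-10\right) 28 = \frac{3087}{23} \left(-10\right) 28 = \left(- \frac{30870}{23}\right) 28 = - \frac{864360}{23}$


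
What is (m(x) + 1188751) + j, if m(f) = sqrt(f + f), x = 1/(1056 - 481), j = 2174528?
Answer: 3363279 + sqrt(46)/115 ≈ 3.3633e+6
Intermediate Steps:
x = 1/575 ≈ 0.0017391
m(f) = sqrt(2)*sqrt(f) (m(f) = sqrt(2*f) = sqrt(2)*sqrt(f))
(m(x) + 1188751) + j = (sqrt(2)*sqrt(1/575) + 1188751) + 2174528 = (sqrt(2)*(sqrt(23)/115) + 1188751) + 2174528 = (sqrt(46)/115 + 1188751) + 2174528 = (1188751 + sqrt(46)/115) + 2174528 = 3363279 + sqrt(46)/115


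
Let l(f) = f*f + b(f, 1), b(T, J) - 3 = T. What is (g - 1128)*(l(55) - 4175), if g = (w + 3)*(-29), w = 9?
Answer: 1611792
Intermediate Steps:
b(T, J) = 3 + T
l(f) = 3 + f + f² (l(f) = f*f + (3 + f) = f² + (3 + f) = 3 + f + f²)
g = -348 (g = (9 + 3)*(-29) = 12*(-29) = -348)
(g - 1128)*(l(55) - 4175) = (-348 - 1128)*((3 + 55 + 55²) - 4175) = -1476*((3 + 55 + 3025) - 4175) = -1476*(3083 - 4175) = -1476*(-1092) = 1611792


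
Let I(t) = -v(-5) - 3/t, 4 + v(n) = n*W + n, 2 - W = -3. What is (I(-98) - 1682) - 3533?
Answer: -507735/98 ≈ -5181.0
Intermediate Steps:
W = 5 (W = 2 - 1*(-3) = 2 + 3 = 5)
v(n) = -4 + 6*n (v(n) = -4 + (n*5 + n) = -4 + (5*n + n) = -4 + 6*n)
I(t) = 34 - 3/t (I(t) = -(-4 + 6*(-5)) - 3/t = -(-4 - 30) - 3/t = -1*(-34) - 3/t = 34 - 3/t)
(I(-98) - 1682) - 3533 = ((34 - 3/(-98)) - 1682) - 3533 = ((34 - 3*(-1/98)) - 1682) - 3533 = ((34 + 3/98) - 1682) - 3533 = (3335/98 - 1682) - 3533 = -161501/98 - 3533 = -507735/98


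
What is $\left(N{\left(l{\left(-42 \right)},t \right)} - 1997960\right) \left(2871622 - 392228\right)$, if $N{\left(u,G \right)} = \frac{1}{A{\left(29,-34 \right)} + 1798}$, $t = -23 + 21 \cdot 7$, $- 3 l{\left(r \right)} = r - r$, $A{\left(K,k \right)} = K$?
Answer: $- \frac{9050464773731086}{1827} \approx -4.9537 \cdot 10^{12}$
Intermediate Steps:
$l{\left(r \right)} = 0$ ($l{\left(r \right)} = - \frac{r - r}{3} = \left(- \frac{1}{3}\right) 0 = 0$)
$t = 124$ ($t = -23 + 147 = 124$)
$N{\left(u,G \right)} = \frac{1}{1827}$ ($N{\left(u,G \right)} = \frac{1}{29 + 1798} = \frac{1}{1827}$)
$\left(N{\left(l{\left(-42 \right)},t \right)} - 1997960\right) \left(2871622 - 392228\right) = \left(\frac{1}{1827} - 1997960\right) \left(2871622 - 392228\right) = \left(- \frac{3650272919}{1827}\right) 2479394 = - \frac{9050464773731086}{1827}$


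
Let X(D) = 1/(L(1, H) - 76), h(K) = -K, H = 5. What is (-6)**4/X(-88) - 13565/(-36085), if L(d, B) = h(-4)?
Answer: -673429991/7217 ≈ -93312.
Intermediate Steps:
L(d, B) = 4 (L(d, B) = -1*(-4) = 4)
X(D) = -1/72 (X(D) = 1/(4 - 76) = 1/(-72) = -1/72)
(-6)**4/X(-88) - 13565/(-36085) = (-6)**4/(-1/72) - 13565/(-36085) = 1296*(-72) - 13565*(-1/36085) = -93312 + 2713/7217 = -673429991/7217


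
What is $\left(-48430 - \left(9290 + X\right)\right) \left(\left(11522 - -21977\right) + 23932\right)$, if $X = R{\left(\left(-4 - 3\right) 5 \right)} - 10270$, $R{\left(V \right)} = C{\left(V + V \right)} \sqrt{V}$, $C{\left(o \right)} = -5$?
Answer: $-2725100950 + 287155 i \sqrt{35} \approx -2.7251 \cdot 10^{9} + 1.6988 \cdot 10^{6} i$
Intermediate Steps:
$R{\left(V \right)} = - 5 \sqrt{V}$
$X = -10270 - 5 i \sqrt{35}$ ($X = - 5 \sqrt{\left(-4 - 3\right) 5} - 10270 = - 5 \sqrt{\left(-7\right) 5} - 10270 = - 5 \sqrt{-35} - 10270 = - 5 i \sqrt{35} - 10270 = -10270 - 5 i \sqrt{35} \approx -10270.0 - 29.58 i$)
$\left(-48430 - \left(9290 + X\right)\right) \left(\left(11522 - -21977\right) + 23932\right) = \left(-48430 - \left(-980 - 5 i \sqrt{35}\right)\right) \left(\left(11522 - -21977\right) + 23932\right) = \left(-48430 - \left(-980 - 5 i \sqrt{35}\right)\right) \left(\left(11522 + 21977\right) + 23932\right) = \left(-48430 + \left(980 + 5 i \sqrt{35}\right)\right) \left(33499 + 23932\right) = \left(-47450 + 5 i \sqrt{35}\right) 57431 = -2725100950 + 287155 i \sqrt{35}$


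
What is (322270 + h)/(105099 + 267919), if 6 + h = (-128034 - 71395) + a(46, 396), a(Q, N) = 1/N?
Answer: 48642661/147715128 ≈ 0.32930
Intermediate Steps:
h = -78976259/396 (h = -6 + ((-128034 - 71395) + 1/396) = -6 + (-199429 + 1/396) = -6 - 78973883/396 = -78976259/396 ≈ -1.9944e+5)
(322270 + h)/(105099 + 267919) = (322270 - 78976259/396)/(105099 + 267919) = (48642661/396)/373018 = (48642661/396)*(1/373018) = 48642661/147715128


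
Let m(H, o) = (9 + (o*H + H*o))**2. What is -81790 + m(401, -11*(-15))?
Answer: 17513529131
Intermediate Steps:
m(H, o) = (9 + 2*H*o)**2 (m(H, o) = (9 + (H*o + H*o))**2 = (9 + 2*H*o)**2)
-81790 + m(401, -11*(-15)) = -81790 + (9 + 2*401*(-11*(-15)))**2 = -81790 + (9 + 2*401*165)**2 = -81790 + (9 + 132330)**2 = -81790 + 132339**2 = -81790 + 17513610921 = 17513529131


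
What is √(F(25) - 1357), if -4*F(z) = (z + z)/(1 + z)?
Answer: I*√917657/26 ≈ 36.844*I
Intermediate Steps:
F(z) = -z/(2*(1 + z)) (F(z) = -(z + z)/(4*(1 + z)) = -2*z/(4*(1 + z)) = -z/(2*(1 + z)))
√(F(25) - 1357) = √(-1*25/(2 + 2*25) - 1357) = √(-1*25/(2 + 50) - 1357) = √(-1*25/52 - 1357) = √(-1*25*1/52 - 1357) = √(-25/52 - 1357) = √(-70589/52) = I*√917657/26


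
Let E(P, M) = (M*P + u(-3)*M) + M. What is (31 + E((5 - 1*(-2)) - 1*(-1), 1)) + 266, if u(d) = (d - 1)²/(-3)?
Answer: 902/3 ≈ 300.67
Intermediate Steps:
u(d) = -(-1 + d)²/3 (u(d) = (-1 + d)²*(-⅓) = -(-1 + d)²/3)
E(P, M) = -13*M/3 + M*P (E(P, M) = (M*P + (-(-1 - 3)²/3)*M) + M = (M*P + (-⅓*(-4)²)*M) + M = (M*P + (-⅓*16)*M) + M = (M*P - 16*M/3) + M = (-16*M/3 + M*P) + M = -13*M/3 + M*P)
(31 + E((5 - 1*(-2)) - 1*(-1), 1)) + 266 = (31 + (⅓)*1*(-13 + 3*((5 - 1*(-2)) - 1*(-1)))) + 266 = (31 + (⅓)*1*(-13 + 3*((5 + 2) + 1))) + 266 = (31 + (⅓)*1*(-13 + 3*(7 + 1))) + 266 = (31 + (⅓)*1*(-13 + 3*8)) + 266 = (31 + (⅓)*1*(-13 + 24)) + 266 = (31 + (⅓)*1*11) + 266 = (31 + 11/3) + 266 = 104/3 + 266 = 902/3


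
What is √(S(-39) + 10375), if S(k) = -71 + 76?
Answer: 2*√2595 ≈ 101.88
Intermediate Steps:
S(k) = 5
√(S(-39) + 10375) = √(5 + 10375) = √10380 = 2*√2595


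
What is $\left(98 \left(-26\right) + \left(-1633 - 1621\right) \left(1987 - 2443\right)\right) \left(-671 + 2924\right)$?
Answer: $3337314828$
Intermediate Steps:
$\left(98 \left(-26\right) + \left(-1633 - 1621\right) \left(1987 - 2443\right)\right) \left(-671 + 2924\right) = \left(-2548 - -1483824\right) 2253 = \left(-2548 + 1483824\right) 2253 = 1481276 \cdot 2253 = 3337314828$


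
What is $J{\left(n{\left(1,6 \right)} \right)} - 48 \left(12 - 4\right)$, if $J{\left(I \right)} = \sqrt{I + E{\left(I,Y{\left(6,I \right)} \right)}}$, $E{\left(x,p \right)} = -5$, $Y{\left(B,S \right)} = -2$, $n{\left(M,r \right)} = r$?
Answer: $-383$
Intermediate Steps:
$J{\left(I \right)} = \sqrt{-5 + I}$ ($J{\left(I \right)} = \sqrt{I - 5} = \sqrt{-5 + I}$)
$J{\left(n{\left(1,6 \right)} \right)} - 48 \left(12 - 4\right) = \sqrt{-5 + 6} - 48 \left(12 - 4\right) = \sqrt{1} - 48 \left(12 - 4\right) = 1 - 384 = -383$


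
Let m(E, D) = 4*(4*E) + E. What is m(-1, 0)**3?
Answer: -4913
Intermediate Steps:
m(E, D) = 17*E (m(E, D) = 16*E + E = 17*E)
m(-1, 0)**3 = (17*(-1))**3 = (-17)**3 = -4913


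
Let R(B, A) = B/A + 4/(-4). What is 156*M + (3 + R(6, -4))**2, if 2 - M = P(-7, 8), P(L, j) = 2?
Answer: 1/4 ≈ 0.25000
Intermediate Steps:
R(B, A) = -1 + B/A (R(B, A) = B/A + 4*(-1/4) = B/A - 1 = -1 + B/A)
M = 0 (M = 2 - 1*2 = 2 - 2 = 0)
156*M + (3 + R(6, -4))**2 = 156*0 + (3 + (6 - 1*(-4))/(-4))**2 = 0 + (3 - (6 + 4)/4)**2 = 0 + (3 - 1/4*10)**2 = 0 + (3 - 5/2)**2 = 0 + (1/2)**2 = 0 + 1/4 = 1/4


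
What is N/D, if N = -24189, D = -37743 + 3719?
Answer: 24189/34024 ≈ 0.71094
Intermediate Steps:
D = -34024
N/D = -24189/(-34024) = -24189*(-1/34024) = 24189/34024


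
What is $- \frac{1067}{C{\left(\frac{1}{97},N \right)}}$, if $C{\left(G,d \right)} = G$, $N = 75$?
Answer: $-103499$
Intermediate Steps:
$- \frac{1067}{C{\left(\frac{1}{97},N \right)}} = - \frac{1067}{\frac{1}{97}} = - 1067 \frac{1}{\frac{1}{97}} = \left(-1067\right) 97 = -103499$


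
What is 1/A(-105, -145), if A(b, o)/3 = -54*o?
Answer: 1/23490 ≈ 4.2571e-5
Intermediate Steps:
A(b, o) = -162*o (A(b, o) = 3*(-54*o) = -162*o)
1/A(-105, -145) = 1/(-162*(-145)) = 1/23490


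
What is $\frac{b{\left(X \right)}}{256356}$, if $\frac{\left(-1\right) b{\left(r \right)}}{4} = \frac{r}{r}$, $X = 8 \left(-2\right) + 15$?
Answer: $- \frac{1}{64089} \approx -1.5603 \cdot 10^{-5}$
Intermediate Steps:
$X = -1$ ($X = -16 + 15 = -1$)
$b{\left(r \right)} = -4$ ($b{\left(r \right)} = - 4 \frac{r}{r} = \left(-4\right) 1 = -4$)
$\frac{b{\left(X \right)}}{256356} = - \frac{4}{256356} = \left(-4\right) \frac{1}{256356} = - \frac{1}{64089}$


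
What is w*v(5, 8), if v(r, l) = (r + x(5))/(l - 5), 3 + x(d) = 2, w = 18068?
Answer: 72272/3 ≈ 24091.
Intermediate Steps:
x(d) = -1 (x(d) = -3 + 2 = -1)
v(r, l) = (-1 + r)/(-5 + l) (v(r, l) = (r - 1)/(l - 5) = (-1 + r)/(-5 + l))
w*v(5, 8) = 18068*((-1 + 5)/(-5 + 8)) = 18068*(4/3) = 72272/3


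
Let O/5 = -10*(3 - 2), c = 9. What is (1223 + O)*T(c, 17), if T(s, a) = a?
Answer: 19941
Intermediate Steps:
O = -50 (O = 5*(-10*(3 - 2)) = 5*(-10*1) = 5*(-10) = -50)
(1223 + O)*T(c, 17) = (1223 - 50)*17 = 1173*17 = 19941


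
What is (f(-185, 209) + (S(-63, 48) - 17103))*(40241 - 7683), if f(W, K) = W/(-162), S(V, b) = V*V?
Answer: -34633946917/81 ≈ -4.2758e+8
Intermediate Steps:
S(V, b) = V²
f(W, K) = -W/162 (f(W, K) = W*(-1/162) = -W/162)
(f(-185, 209) + (S(-63, 48) - 17103))*(40241 - 7683) = (-1/162*(-185) + ((-63)² - 17103))*(40241 - 7683) = (185/162 + (3969 - 17103))*32558 = (185/162 - 13134)*32558 = -2127523/162*32558 = -34633946917/81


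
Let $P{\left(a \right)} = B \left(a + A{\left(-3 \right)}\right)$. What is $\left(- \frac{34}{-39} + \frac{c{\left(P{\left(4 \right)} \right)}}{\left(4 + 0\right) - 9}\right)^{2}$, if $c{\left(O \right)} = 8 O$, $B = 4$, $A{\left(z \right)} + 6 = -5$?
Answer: $\frac{79316836}{38025} \approx 2085.9$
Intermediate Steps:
$A{\left(z \right)} = -11$ ($A{\left(z \right)} = -6 - 5 = -11$)
$P{\left(a \right)} = -44 + 4 a$ ($P{\left(a \right)} = 4 \left(a - 11\right) = 4 \left(-11 + a\right) = -44 + 4 a$)
$\left(- \frac{34}{-39} + \frac{c{\left(P{\left(4 \right)} \right)}}{\left(4 + 0\right) - 9}\right)^{2} = \left(- \frac{34}{-39} + \frac{8 \left(-44 + 4 \cdot 4\right)}{\left(4 + 0\right) - 9}\right)^{2} = \left(\left(-34\right) \left(- \frac{1}{39}\right) + \frac{8 \left(-44 + 16\right)}{4 - 9}\right)^{2} = \left(\frac{34}{39} + \frac{8 \left(-28\right)}{-5}\right)^{2} = \left(\frac{34}{39} - - \frac{224}{5}\right)^{2} = \left(\frac{34}{39} + \frac{224}{5}\right)^{2} = \left(\frac{8906}{195}\right)^{2} = \frac{79316836}{38025}$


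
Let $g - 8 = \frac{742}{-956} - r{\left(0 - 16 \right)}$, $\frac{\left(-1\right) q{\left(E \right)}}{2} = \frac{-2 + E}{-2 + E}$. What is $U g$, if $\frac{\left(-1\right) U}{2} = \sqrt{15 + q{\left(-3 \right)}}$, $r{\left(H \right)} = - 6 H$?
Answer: $\frac{42435 \sqrt{13}}{239} \approx 640.17$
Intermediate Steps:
$q{\left(E \right)} = -2$ ($q{\left(E \right)} = - 2 \frac{-2 + E}{-2 + E} = \left(-2\right) 1 = -2$)
$U = - 2 \sqrt{13}$ ($U = - 2 \sqrt{15 - 2} = - 2 \sqrt{13} \approx -7.2111$)
$g = - \frac{42435}{478}$ ($g = 8 + \left(\frac{742}{-956} - - 6 \left(0 - 16\right)\right) = 8 + \left(742 \left(- \frac{1}{956}\right) - - 6 \left(0 - 16\right)\right) = 8 - \left(\frac{371}{478} - -96\right) = 8 - \frac{46259}{478} = - \frac{42435}{478} \approx -88.776$)
$U g = - 2 \sqrt{13} \left(- \frac{42435}{478}\right) = \frac{42435 \sqrt{13}}{239}$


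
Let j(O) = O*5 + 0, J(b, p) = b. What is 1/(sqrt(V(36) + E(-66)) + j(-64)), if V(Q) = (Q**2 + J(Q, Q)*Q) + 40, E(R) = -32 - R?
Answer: -160/49867 - sqrt(2666)/99734 ≈ -0.0037262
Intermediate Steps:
j(O) = 5*O (j(O) = 5*O + 0 = 5*O)
V(Q) = 40 + 2*Q**2 (V(Q) = (Q**2 + Q*Q) + 40 = (Q**2 + Q**2) + 40 = 2*Q**2 + 40 = 40 + 2*Q**2)
1/(sqrt(V(36) + E(-66)) + j(-64)) = 1/(sqrt((40 + 2*36**2) + (-32 - 1*(-66))) + 5*(-64)) = 1/(sqrt((40 + 2*1296) + (-32 + 66)) - 320) = 1/(sqrt((40 + 2592) + 34) - 320) = 1/(sqrt(2632 + 34) - 320) = 1/(sqrt(2666) - 320) = 1/(-320 + sqrt(2666))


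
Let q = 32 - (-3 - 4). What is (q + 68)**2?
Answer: 11449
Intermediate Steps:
q = 39 (q = 32 - 1*(-7) = 32 + 7 = 39)
(q + 68)**2 = (39 + 68)**2 = 107**2 = 11449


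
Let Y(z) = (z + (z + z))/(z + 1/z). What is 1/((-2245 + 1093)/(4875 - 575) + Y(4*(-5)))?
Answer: 431075/1174512 ≈ 0.36702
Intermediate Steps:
Y(z) = 3*z/(z + 1/z) (Y(z) = (z + 2*z)/(z + 1/z) = (3*z)/(z + 1/z) = 3*z/(z + 1/z))
1/((-2245 + 1093)/(4875 - 575) + Y(4*(-5))) = 1/((-2245 + 1093)/(4875 - 575) + 3*(4*(-5))**2/(1 + (4*(-5))**2)) = 1/(-1152/4300 + 3*(-20)**2/(1 + (-20)**2)) = 1/(-1152*1/4300 + 3*400/(1 + 400)) = 1/(-288/1075 + 3*400/401) = 1/(-288/1075 + 3*400*(1/401)) = 1/(-288/1075 + 1200/401) = 1/(1174512/431075) = 431075/1174512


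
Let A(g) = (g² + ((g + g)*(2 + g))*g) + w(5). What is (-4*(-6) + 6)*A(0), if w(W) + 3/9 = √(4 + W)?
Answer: 80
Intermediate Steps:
w(W) = -⅓ + √(4 + W)
A(g) = 8/3 + g² + 2*g²*(2 + g) (A(g) = (g² + ((g + g)*(2 + g))*g) + (-⅓ + √(4 + 5)) = (g² + ((2*g)*(2 + g))*g) + (-⅓ + √9) = (g² + (2*g*(2 + g))*g) + (-⅓ + 3) = (g² + 2*g²*(2 + g)) + 8/3 = 8/3 + g² + 2*g²*(2 + g))
(-4*(-6) + 6)*A(0) = (-4*(-6) + 6)*(8/3 + 2*0³ + 5*0²) = (24 + 6)*(8/3 + 2*0 + 5*0) = 30*(8/3 + 0 + 0) = 30*(8/3) = 80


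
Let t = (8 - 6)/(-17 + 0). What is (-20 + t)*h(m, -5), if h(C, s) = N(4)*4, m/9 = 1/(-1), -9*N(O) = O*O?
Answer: 2432/17 ≈ 143.06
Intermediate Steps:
N(O) = -O²/9 (N(O) = -O*O/9 = -O²/9)
t = -2/17 (t = 2/(-17) = 2*(-1/17) = -2/17 ≈ -0.11765)
m = -9 (m = 9/(-1) = 9*(-1) = -9)
h(C, s) = -64/9 (h(C, s) = -⅑*4²*4 = -⅑*16*4 = -16/9*4 = -64/9)
(-20 + t)*h(m, -5) = (-20 - 2/17)*(-64/9) = -342/17*(-64/9) = 2432/17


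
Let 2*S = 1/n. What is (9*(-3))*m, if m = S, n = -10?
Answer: 27/20 ≈ 1.3500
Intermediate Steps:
S = -1/20 (S = (1/2)/(-10) = (1/2)*(-1/10) = -1/20 ≈ -0.050000)
m = -1/20 ≈ -0.050000
(9*(-3))*m = (9*(-3))*(-1/20) = -27*(-1/20) = 27/20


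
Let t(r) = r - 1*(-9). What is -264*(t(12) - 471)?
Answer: 118800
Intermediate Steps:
t(r) = 9 + r (t(r) = r + 9 = 9 + r)
-264*(t(12) - 471) = -264*((9 + 12) - 471) = -264*(21 - 471) = -264*(-450) = 118800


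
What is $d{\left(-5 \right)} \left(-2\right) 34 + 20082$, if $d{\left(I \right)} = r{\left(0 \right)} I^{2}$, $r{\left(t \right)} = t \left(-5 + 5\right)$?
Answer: $20082$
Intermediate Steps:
$r{\left(t \right)} = 0$ ($r{\left(t \right)} = t 0 = 0$)
$d{\left(I \right)} = 0$ ($d{\left(I \right)} = 0 I^{2} = 0$)
$d{\left(-5 \right)} \left(-2\right) 34 + 20082 = 0 \left(-2\right) 34 + 20082 = 0 \cdot 34 + 20082 = 0 + 20082 = 20082$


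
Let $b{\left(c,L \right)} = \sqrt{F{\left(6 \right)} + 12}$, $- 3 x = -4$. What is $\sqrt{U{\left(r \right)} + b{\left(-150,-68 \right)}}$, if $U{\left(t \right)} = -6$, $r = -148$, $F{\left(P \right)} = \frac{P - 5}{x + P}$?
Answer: $\frac{\sqrt{-2904 + 22 \sqrt{5874}}}{22} \approx 1.5863 i$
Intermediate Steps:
$x = \frac{4}{3}$ ($x = \left(- \frac{1}{3}\right) \left(-4\right) = \frac{4}{3} \approx 1.3333$)
$F{\left(P \right)} = \frac{-5 + P}{\frac{4}{3} + P}$ ($F{\left(P \right)} = \frac{P - 5}{\frac{4}{3} + P} = \frac{-5 + P}{\frac{4}{3} + P}$)
$b{\left(c,L \right)} = \frac{\sqrt{5874}}{22}$ ($b{\left(c,L \right)} = \sqrt{\frac{3 \left(-5 + 6\right)}{4 + 3 \cdot 6} + 12} = \sqrt{3 \frac{1}{4 + 18} \cdot 1 + 12} = \sqrt{3 \cdot \frac{1}{22} \cdot 1 + 12} = \sqrt{\frac{3}{22} + 12} = \sqrt{\frac{267}{22}} = \frac{\sqrt{5874}}{22}$)
$\sqrt{U{\left(r \right)} + b{\left(-150,-68 \right)}} = \sqrt{-6 + \frac{\sqrt{5874}}{22}}$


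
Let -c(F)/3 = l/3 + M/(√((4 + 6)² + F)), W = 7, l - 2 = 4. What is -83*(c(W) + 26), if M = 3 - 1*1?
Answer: -1660 + 498*√107/107 ≈ -1611.9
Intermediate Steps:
l = 6 (l = 2 + 4 = 6)
M = 2 (M = 3 - 1 = 2)
c(F) = -6 - 6/√(100 + F) (c(F) = -3*(6/3 + 2/(√((4 + 6)² + F))) = -3*(6*(⅓) + 2/(√(10² + F))) = -3*(2 + 2/(√(100 + F))) = -3*(2 + 2/√(100 + F)) = -6 - 6/√(100 + F))
-83*(c(W) + 26) = -83*((-6 - 6/√(100 + 7)) + 26) = -83*((-6 - 6*√107/107) + 26) = -83*(20 - 6*√107/107) = -1660 + 498*√107/107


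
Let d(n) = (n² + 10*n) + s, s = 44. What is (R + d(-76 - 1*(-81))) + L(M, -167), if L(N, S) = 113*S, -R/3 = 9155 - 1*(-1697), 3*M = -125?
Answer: -51308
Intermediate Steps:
M = -125/3 (M = (⅓)*(-125) = -125/3 ≈ -41.667)
R = -32556 (R = -3*(9155 - 1*(-1697)) = -3*(9155 + 1697) = -3*10852 = -32556)
d(n) = 44 + n² + 10*n (d(n) = (n² + 10*n) + 44 = 44 + n² + 10*n)
(R + d(-76 - 1*(-81))) + L(M, -167) = (-32556 + (44 + (-76 - 1*(-81))² + 10*(-76 - 1*(-81)))) + 113*(-167) = (-32556 + (44 + (-76 + 81)² + 10*(-76 + 81))) - 18871 = (-32556 + (44 + 5² + 10*5)) - 18871 = (-32556 + (44 + 25 + 50)) - 18871 = (-32556 + 119) - 18871 = -32437 - 18871 = -51308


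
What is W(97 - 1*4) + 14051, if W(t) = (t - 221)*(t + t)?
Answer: -9757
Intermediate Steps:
W(t) = 2*t*(-221 + t) (W(t) = (-221 + t)*(2*t) = 2*t*(-221 + t))
W(97 - 1*4) + 14051 = 2*(97 - 1*4)*(-221 + (97 - 1*4)) + 14051 = 2*(97 - 4)*(-221 + (97 - 4)) + 14051 = 2*93*(-221 + 93) + 14051 = 2*93*(-128) + 14051 = -23808 + 14051 = -9757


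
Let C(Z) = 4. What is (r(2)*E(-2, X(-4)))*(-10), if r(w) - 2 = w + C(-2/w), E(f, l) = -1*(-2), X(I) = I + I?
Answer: -160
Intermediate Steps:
X(I) = 2*I
E(f, l) = 2
r(w) = 6 + w (r(w) = 2 + (w + 4) = 2 + (4 + w) = 6 + w)
(r(2)*E(-2, X(-4)))*(-10) = ((6 + 2)*2)*(-10) = (8*2)*(-10) = 16*(-10) = -160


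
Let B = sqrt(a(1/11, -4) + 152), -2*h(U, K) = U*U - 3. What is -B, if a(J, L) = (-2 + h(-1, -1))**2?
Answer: -3*sqrt(17) ≈ -12.369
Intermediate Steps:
h(U, K) = 3/2 - U**2/2 (h(U, K) = -(U*U - 3)/2 = -(U**2 - 3)/2 = -(-3 + U**2)/2 = 3/2 - U**2/2)
a(J, L) = 1 (a(J, L) = (-2 + (3/2 - 1/2*(-1)**2))**2 = (-2 + (3/2 - 1/2*1))**2 = (-2 + (3/2 - 1/2))**2 = (-2 + 1)**2 = (-1)**2 = 1)
B = 3*sqrt(17) (B = sqrt(1 + 152) = sqrt(153) = 3*sqrt(17) ≈ 12.369)
-B = -3*sqrt(17)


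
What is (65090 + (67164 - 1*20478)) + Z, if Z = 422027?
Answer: 533803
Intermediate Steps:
(65090 + (67164 - 1*20478)) + Z = (65090 + (67164 - 1*20478)) + 422027 = (65090 + (67164 - 20478)) + 422027 = (65090 + 46686) + 422027 = 111776 + 422027 = 533803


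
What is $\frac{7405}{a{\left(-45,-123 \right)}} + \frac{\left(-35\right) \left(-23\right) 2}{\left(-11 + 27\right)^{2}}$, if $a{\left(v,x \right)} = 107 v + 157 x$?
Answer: $\frac{9236795}{1544064} \approx 5.9821$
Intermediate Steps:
$\frac{7405}{a{\left(-45,-123 \right)}} + \frac{\left(-35\right) \left(-23\right) 2}{\left(-11 + 27\right)^{2}} = \frac{7405}{107 \left(-45\right) + 157 \left(-123\right)} + \frac{\left(-35\right) \left(-23\right) 2}{\left(-11 + 27\right)^{2}} = \frac{7405}{-4815 - 19311} + \frac{805 \cdot 2}{16^{2}} = \frac{7405}{-24126} + \frac{1610}{256} = 7405 \left(- \frac{1}{24126}\right) + 1610 \cdot \frac{1}{256} = - \frac{7405}{24126} + \frac{805}{128} = \frac{9236795}{1544064}$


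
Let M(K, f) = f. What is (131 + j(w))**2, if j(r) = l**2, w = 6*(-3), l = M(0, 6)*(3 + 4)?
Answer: 3591025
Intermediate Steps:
l = 42 (l = 6*(3 + 4) = 6*7 = 42)
w = -18
j(r) = 1764 (j(r) = 42**2 = 1764)
(131 + j(w))**2 = (131 + 1764)**2 = 1895**2 = 3591025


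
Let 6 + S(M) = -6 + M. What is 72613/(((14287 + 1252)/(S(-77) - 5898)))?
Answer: -434734031/15539 ≈ -27977.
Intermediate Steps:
S(M) = -12 + M (S(M) = -6 + (-6 + M) = -12 + M)
72613/(((14287 + 1252)/(S(-77) - 5898))) = 72613/(((14287 + 1252)/((-12 - 77) - 5898))) = 72613/((15539/(-89 - 5898))) = 72613/((15539/(-5987))) = 72613/((15539*(-1/5987))) = 72613/(-15539/5987) = 72613*(-5987/15539) = -434734031/15539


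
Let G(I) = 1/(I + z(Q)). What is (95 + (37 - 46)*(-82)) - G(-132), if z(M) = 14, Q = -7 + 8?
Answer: 98295/118 ≈ 833.01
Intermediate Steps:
Q = 1
G(I) = 1/(14 + I) (G(I) = 1/(I + 14) = 1/(14 + I))
(95 + (37 - 46)*(-82)) - G(-132) = (95 + (37 - 46)*(-82)) - 1/(14 - 132) = (95 - 9*(-82)) - 1/(-118) = (95 + 738) - 1*(-1/118) = 833 + 1/118 = 98295/118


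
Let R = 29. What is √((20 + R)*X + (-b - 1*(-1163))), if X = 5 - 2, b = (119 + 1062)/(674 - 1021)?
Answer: 3*√17571733/347 ≈ 36.241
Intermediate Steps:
b = -1181/347 (b = 1181/(-347) = 1181*(-1/347) = -1181/347 ≈ -3.4035)
X = 3
√((20 + R)*X + (-b - 1*(-1163))) = √((20 + 29)*3 + (-1*(-1181/347) - 1*(-1163))) = √(49*3 + (1181/347 + 1163)) = √(147 + 404742/347) = √(455751/347) = 3*√17571733/347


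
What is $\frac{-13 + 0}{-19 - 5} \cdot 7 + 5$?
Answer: $\frac{211}{24} \approx 8.7917$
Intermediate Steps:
$\frac{-13 + 0}{-19 - 5} \cdot 7 + 5 = - \frac{13}{-24} \cdot 7 + 5 = \left(-13\right) \left(- \frac{1}{24}\right) 7 + 5 = \frac{13}{24} \cdot 7 + 5 = \frac{91}{24} + 5 = \frac{211}{24}$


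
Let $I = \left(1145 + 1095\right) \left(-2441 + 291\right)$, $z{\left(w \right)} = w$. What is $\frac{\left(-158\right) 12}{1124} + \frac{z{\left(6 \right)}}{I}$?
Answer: $- \frac{1141392843}{676648000} \approx -1.6868$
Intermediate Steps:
$I = -4816000$ ($I = 2240 \left(-2150\right) = -4816000$)
$\frac{\left(-158\right) 12}{1124} + \frac{z{\left(6 \right)}}{I} = \frac{\left(-158\right) 12}{1124} + \frac{6}{-4816000} = \left(-1896\right) \frac{1}{1124} + 6 \left(- \frac{1}{4816000}\right) = - \frac{474}{281} - \frac{3}{2408000} = - \frac{1141392843}{676648000}$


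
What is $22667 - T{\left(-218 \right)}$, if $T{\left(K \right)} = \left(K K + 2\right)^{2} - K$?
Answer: $-2258698227$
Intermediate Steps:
$T{\left(K \right)} = \left(2 + K^{2}\right)^{2} - K$ ($T{\left(K \right)} = \left(K^{2} + 2\right)^{2} - K = \left(2 + K^{2}\right)^{2} - K$)
$22667 - T{\left(-218 \right)} = 22667 - \left(\left(2 + \left(-218\right)^{2}\right)^{2} - -218\right) = 22667 - \left(\left(2 + 47524\right)^{2} + 218\right) = 22667 - \left(47526^{2} + 218\right) = 22667 - \left(2258720676 + 218\right) = 22667 - 2258720894 = -2258698227$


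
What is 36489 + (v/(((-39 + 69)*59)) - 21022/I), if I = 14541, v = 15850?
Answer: 10437016196/285973 ≈ 36497.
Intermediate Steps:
36489 + (v/(((-39 + 69)*59)) - 21022/I) = 36489 + (15850/(((-39 + 69)*59)) - 21022/14541) = 36489 + (15850/((30*59)) - 21022*1/14541) = 36489 + (15850/1770 - 21022/14541) = 36489 + (15850*(1/1770) - 21022/14541) = 36489 + (1585/177 - 21022/14541) = 36489 + 2147399/285973 = 10437016196/285973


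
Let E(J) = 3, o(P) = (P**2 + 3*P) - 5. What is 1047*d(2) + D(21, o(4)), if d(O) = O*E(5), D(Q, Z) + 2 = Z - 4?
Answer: 6299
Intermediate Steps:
o(P) = -5 + P**2 + 3*P
D(Q, Z) = -6 + Z (D(Q, Z) = -2 + (Z - 4) = -2 + (-4 + Z) = -6 + Z)
d(O) = 3*O (d(O) = O*3 = 3*O)
1047*d(2) + D(21, o(4)) = 1047*(3*2) + (-6 + (-5 + 4**2 + 3*4)) = 1047*6 + (-6 + (-5 + 16 + 12)) = 6282 + (-6 + 23) = 6282 + 17 = 6299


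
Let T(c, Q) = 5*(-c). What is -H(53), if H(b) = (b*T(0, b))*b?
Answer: 0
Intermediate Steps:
T(c, Q) = -5*c
H(b) = 0 (H(b) = (b*(-5*0))*b = (b*0)*b = 0*b = 0)
-H(53) = -1*0 = 0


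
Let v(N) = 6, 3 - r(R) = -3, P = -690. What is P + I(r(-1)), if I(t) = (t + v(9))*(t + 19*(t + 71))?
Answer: 16938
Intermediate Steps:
r(R) = 6 (r(R) = 3 - 1*(-3) = 3 + 3 = 6)
I(t) = (6 + t)*(1349 + 20*t) (I(t) = (t + 6)*(t + 19*(t + 71)) = (6 + t)*(t + 19*(71 + t)) = (6 + t)*(t + (1349 + 19*t)) = (6 + t)*(1349 + 20*t))
P + I(r(-1)) = -690 + (8094 + 20*6² + 1469*6) = -690 + (8094 + 20*36 + 8814) = -690 + (8094 + 720 + 8814) = -690 + 17628 = 16938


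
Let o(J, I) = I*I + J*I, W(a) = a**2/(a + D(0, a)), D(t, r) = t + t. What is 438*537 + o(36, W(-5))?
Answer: 235051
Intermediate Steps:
D(t, r) = 2*t
W(a) = a (W(a) = a**2/(a + 2*0) = a**2/(a + 0) = a**2/a = a)
o(J, I) = I**2 + I*J
438*537 + o(36, W(-5)) = 438*537 - 5*(-5 + 36) = 235206 - 5*31 = 235206 - 155 = 235051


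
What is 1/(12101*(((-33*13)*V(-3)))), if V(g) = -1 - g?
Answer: -1/10382658 ≈ -9.6314e-8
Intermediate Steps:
1/(12101*(((-33*13)*V(-3)))) = 1/(12101*(((-33*13)*(-1 - 1*(-3))))) = 1/(12101*((-429*(-1 + 3)))) = 1/(12101*((-429*2))) = (1/12101)/(-858) = (1/12101)*(-1/858) = -1/10382658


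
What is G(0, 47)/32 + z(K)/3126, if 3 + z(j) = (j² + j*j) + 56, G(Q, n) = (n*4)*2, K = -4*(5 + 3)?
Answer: 77663/6252 ≈ 12.422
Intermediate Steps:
K = -32 (K = -4*8 = -32)
G(Q, n) = 8*n (G(Q, n) = (4*n)*2 = 8*n)
z(j) = 53 + 2*j² (z(j) = -3 + ((j² + j*j) + 56) = -3 + ((j² + j²) + 56) = -3 + (2*j² + 56) = -3 + (56 + 2*j²) = 53 + 2*j²)
G(0, 47)/32 + z(K)/3126 = (8*47)/32 + (53 + 2*(-32)²)/3126 = 376*(1/32) + (53 + 2*1024)*(1/3126) = 47/4 + (53 + 2048)*(1/3126) = 47/4 + 2101*(1/3126) = 47/4 + 2101/3126 = 77663/6252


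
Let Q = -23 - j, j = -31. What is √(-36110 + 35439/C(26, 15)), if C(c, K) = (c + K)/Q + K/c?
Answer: I*√10512451382/593 ≈ 172.9*I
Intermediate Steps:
Q = 8 (Q = -23 - 1*(-31) = -23 + 31 = 8)
C(c, K) = K/8 + c/8 + K/c (C(c, K) = (c + K)/8 + K/c = (K + c)*(⅛) + K/c = (K/8 + c/8) + K/c = K/8 + c/8 + K/c)
√(-36110 + 35439/C(26, 15)) = √(-36110 + 35439/(((15 + (⅛)*26*(15 + 26))/26))) = √(-36110 + 35439/(((15 + (⅛)*26*41)/26))) = √(-36110 + 35439/(((15 + 533/4)/26))) = √(-36110 + 35439/(((1/26)*(593/4)))) = √(-36110 + 35439/(593/104)) = √(-36110 + 35439*(104/593)) = √(-36110 + 3685656/593) = √(-17727574/593) = I*√10512451382/593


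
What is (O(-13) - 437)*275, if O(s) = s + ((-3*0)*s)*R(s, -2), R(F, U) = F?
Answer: -123750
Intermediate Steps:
O(s) = s (O(s) = s + ((-3*0)*s)*s = s + (0*s)*s = s + 0*s = s + 0 = s)
(O(-13) - 437)*275 = (-13 - 437)*275 = -450*275 = -123750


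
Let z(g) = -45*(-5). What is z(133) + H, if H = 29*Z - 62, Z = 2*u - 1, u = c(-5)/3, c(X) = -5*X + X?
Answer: 1562/3 ≈ 520.67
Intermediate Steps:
c(X) = -4*X
z(g) = 225
u = 20/3 (u = -4*(-5)/3 = 20*(⅓) = 20/3 ≈ 6.6667)
Z = 37/3 (Z = 2*(20/3) - 1 = 40/3 - 1 = 37/3 ≈ 12.333)
H = 887/3 (H = 29*(37/3) - 62 = 1073/3 - 62 = 887/3 ≈ 295.67)
z(133) + H = 225 + 887/3 = 1562/3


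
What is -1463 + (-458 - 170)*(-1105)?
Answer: 692477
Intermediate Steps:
-1463 + (-458 - 170)*(-1105) = -1463 - 628*(-1105) = -1463 + 693940 = 692477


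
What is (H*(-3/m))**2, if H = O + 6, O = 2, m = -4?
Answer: 36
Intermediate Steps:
H = 8 (H = 2 + 6 = 8)
(H*(-3/m))**2 = (8*(-3/(-4)))**2 = (8*(-3*(-1/4)))**2 = (8*(3/4))**2 = 6**2 = 36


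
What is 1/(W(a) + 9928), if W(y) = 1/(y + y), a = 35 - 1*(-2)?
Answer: 74/734673 ≈ 0.00010073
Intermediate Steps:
a = 37 (a = 35 + 2 = 37)
W(y) = 1/(2*y)
1/(W(a) + 9928) = 1/((½)/37 + 9928) = 1/((½)*(1/37) + 9928) = 1/(1/74 + 9928) = 1/(734673/74) = 74/734673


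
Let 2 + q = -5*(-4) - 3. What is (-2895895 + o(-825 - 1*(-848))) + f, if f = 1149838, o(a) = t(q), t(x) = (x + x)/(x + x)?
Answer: -1746056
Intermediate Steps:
q = 15 (q = -2 + (-5*(-4) - 3) = -2 + (20 - 3) = -2 + 17 = 15)
t(x) = 1 (t(x) = (2*x)/((2*x)) = (2*x)*(1/(2*x)) = 1)
o(a) = 1
(-2895895 + o(-825 - 1*(-848))) + f = (-2895895 + 1) + 1149838 = -2895894 + 1149838 = -1746056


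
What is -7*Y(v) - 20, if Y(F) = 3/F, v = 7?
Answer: -23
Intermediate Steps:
-7*Y(v) - 20 = -21/7 - 20 = -7*3/7 - 20 = -3 - 20 = -23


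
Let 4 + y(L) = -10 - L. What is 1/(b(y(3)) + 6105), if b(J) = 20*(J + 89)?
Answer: 1/7545 ≈ 0.00013254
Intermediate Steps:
y(L) = -14 - L (y(L) = -4 + (-10 - L) = -14 - L)
b(J) = 1780 + 20*J (b(J) = 20*(89 + J) = 1780 + 20*J)
1/(b(y(3)) + 6105) = 1/((1780 + 20*(-14 - 1*3)) + 6105) = 1/((1780 + 20*(-14 - 3)) + 6105) = 1/((1780 + 20*(-17)) + 6105) = 1/((1780 - 340) + 6105) = 1/(1440 + 6105) = 1/7545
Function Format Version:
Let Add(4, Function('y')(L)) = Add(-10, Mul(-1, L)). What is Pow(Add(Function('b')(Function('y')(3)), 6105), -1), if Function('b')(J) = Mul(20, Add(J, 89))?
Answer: Rational(1, 7545) ≈ 0.00013254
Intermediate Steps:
Function('y')(L) = Add(-14, Mul(-1, L)) (Function('y')(L) = Add(-4, Add(-10, Mul(-1, L))) = Add(-14, Mul(-1, L)))
Function('b')(J) = Add(1780, Mul(20, J)) (Function('b')(J) = Mul(20, Add(89, J)) = Add(1780, Mul(20, J)))
Pow(Add(Function('b')(Function('y')(3)), 6105), -1) = Pow(Add(Add(1780, Mul(20, Add(-14, Mul(-1, 3)))), 6105), -1) = Pow(Add(Add(1780, Mul(20, Add(-14, -3))), 6105), -1) = Pow(Add(Add(1780, Mul(20, -17)), 6105), -1) = Pow(Add(Add(1780, -340), 6105), -1) = Pow(Add(1440, 6105), -1) = Pow(7545, -1) = Rational(1, 7545)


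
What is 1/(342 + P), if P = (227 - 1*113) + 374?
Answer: 1/830 ≈ 0.0012048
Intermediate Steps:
P = 488 (P = (227 - 113) + 374 = 114 + 374 = 488)
1/(342 + P) = 1/(342 + 488) = 1/830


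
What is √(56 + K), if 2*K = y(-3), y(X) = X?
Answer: √218/2 ≈ 7.3824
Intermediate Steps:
K = -3/2 (K = (½)*(-3) = -3/2 ≈ -1.5000)
√(56 + K) = √(56 - 3/2) = √(109/2) = √218/2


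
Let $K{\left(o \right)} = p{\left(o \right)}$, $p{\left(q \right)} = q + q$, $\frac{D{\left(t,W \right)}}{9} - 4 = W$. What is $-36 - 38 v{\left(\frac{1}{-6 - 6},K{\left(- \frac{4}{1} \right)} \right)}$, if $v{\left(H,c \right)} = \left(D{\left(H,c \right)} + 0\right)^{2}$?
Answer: $-49284$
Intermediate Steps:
$D{\left(t,W \right)} = 36 + 9 W$
$p{\left(q \right)} = 2 q$
$K{\left(o \right)} = 2 o$
$v{\left(H,c \right)} = \left(36 + 9 c\right)^{2}$ ($v{\left(H,c \right)} = \left(\left(36 + 9 c\right) + 0\right)^{2} = \left(36 + 9 c\right)^{2}$)
$-36 - 38 v{\left(\frac{1}{-6 - 6},K{\left(- \frac{4}{1} \right)} \right)} = -36 - 38 \cdot 81 \left(4 + 2 \left(- \frac{4}{1}\right)\right)^{2} = -36 - 38 \cdot 81 \left(4 + 2 \left(\left(-4\right) 1\right)\right)^{2} = -36 - 38 \cdot 81 \left(4 + 2 \left(-4\right)\right)^{2} = -36 - 38 \cdot 81 \left(4 - 8\right)^{2} = -36 - 38 \cdot 81 \left(-4\right)^{2} = -36 - 38 \cdot 81 \cdot 16 = -36 - 49248 = -49284$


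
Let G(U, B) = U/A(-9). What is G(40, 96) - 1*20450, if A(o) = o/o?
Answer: -20410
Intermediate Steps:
A(o) = 1
G(U, B) = U (G(U, B) = U/1 = U*1 = U)
G(40, 96) - 1*20450 = 40 - 1*20450 = 40 - 20450 = -20410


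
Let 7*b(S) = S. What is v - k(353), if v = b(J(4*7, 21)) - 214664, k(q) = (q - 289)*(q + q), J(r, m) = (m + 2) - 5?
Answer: -1818918/7 ≈ -2.5985e+5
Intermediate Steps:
J(r, m) = -3 + m (J(r, m) = (2 + m) - 5 = -3 + m)
k(q) = 2*q*(-289 + q) (k(q) = (-289 + q)*(2*q) = 2*q*(-289 + q))
b(S) = S/7
v = -1502630/7 (v = (-3 + 21)/7 - 214664 = (1/7)*18 - 214664 = 18/7 - 214664 = -1502630/7 ≈ -2.1466e+5)
v - k(353) = -1502630/7 - 2*353*(-289 + 353) = -1502630/7 - 2*353*64 = -1502630/7 - 1*45184 = -1502630/7 - 45184 = -1818918/7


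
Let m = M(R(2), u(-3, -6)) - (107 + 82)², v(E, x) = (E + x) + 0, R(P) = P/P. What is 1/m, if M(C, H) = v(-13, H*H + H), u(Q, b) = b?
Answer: -1/35704 ≈ -2.8008e-5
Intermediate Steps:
R(P) = 1
v(E, x) = E + x
M(C, H) = -13 + H + H² (M(C, H) = -13 + (H*H + H) = -13 + (H² + H) = -13 + (H + H²) = -13 + H + H²)
m = -35704 (m = (-13 - 6*(1 - 6)) - (107 + 82)² = (-13 - 6*(-5)) - 1*189² = (-13 + 30) - 1*35721 = 17 - 35721 = -35704)
1/m = 1/(-35704) = -1/35704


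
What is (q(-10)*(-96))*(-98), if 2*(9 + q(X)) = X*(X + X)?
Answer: 856128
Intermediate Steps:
q(X) = -9 + X² (q(X) = -9 + (X*(X + X))/2 = -9 + (X*(2*X))/2 = -9 + (2*X²)/2 = -9 + X²)
(q(-10)*(-96))*(-98) = ((-9 + (-10)²)*(-96))*(-98) = ((-9 + 100)*(-96))*(-98) = (91*(-96))*(-98) = -8736*(-98) = 856128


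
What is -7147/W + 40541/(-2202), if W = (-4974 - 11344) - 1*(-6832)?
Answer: -30736186/1740681 ≈ -17.658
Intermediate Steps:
W = -9486 (W = -16318 + 6832 = -9486)
-7147/W + 40541/(-2202) = -7147/(-9486) + 40541/(-2202) = -7147*(-1/9486) + 40541*(-1/2202) = 7147/9486 - 40541/2202 = -30736186/1740681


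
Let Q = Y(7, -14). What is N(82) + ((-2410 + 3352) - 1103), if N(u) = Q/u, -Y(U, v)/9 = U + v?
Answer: -13139/82 ≈ -160.23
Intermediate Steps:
Y(U, v) = -9*U - 9*v (Y(U, v) = -9*(U + v) = -9*U - 9*v)
Q = 63 (Q = -9*7 - 9*(-14) = -63 + 126 = 63)
N(u) = 63/u
N(82) + ((-2410 + 3352) - 1103) = 63/82 + ((-2410 + 3352) - 1103) = 63*(1/82) + (942 - 1103) = 63/82 - 161 = -13139/82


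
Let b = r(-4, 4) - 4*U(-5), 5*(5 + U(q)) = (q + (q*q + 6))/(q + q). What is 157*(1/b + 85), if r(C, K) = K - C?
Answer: 10039365/752 ≈ 13350.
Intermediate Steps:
U(q) = -5 + (6 + q + q**2)/(10*q) (U(q) = -5 + ((q + (q*q + 6))/(q + q))/5 = -5 + ((q + (q**2 + 6))/((2*q)))/5 = -5 + ((q + (6 + q**2))*(1/(2*q)))/5 = -5 + ((6 + q + q**2)*(1/(2*q)))/5 = -5 + ((6 + q + q**2)/(2*q))/5 = -5 + (6 + q + q**2)/(10*q))
b = 752/25 (b = (4 - 1*(-4)) - 2*(6 - 5*(-49 - 5))/(5*(-5)) = (4 + 4) - 2*(-1)*(6 - 5*(-54))/(5*5) = 8 - 2*(-1)*(6 + 270)/(5*5) = 8 - 2*(-1)*276/(5*5) = 8 - 4*(-138/25) = 8 + 552/25 = 752/25 ≈ 30.080)
157*(1/b + 85) = 157*(1/(752/25) + 85) = 157*(25/752 + 85) = 157*(63945/752) = 10039365/752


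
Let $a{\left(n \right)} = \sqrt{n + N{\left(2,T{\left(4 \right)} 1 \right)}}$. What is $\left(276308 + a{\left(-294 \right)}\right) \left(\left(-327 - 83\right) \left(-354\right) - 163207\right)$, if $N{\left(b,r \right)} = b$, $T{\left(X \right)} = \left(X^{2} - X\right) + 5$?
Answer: $-4992056636 - 36134 i \sqrt{73} \approx -4.9921 \cdot 10^{9} - 3.0873 \cdot 10^{5} i$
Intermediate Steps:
$T{\left(X \right)} = 5 + X^{2} - X$
$a{\left(n \right)} = \sqrt{2 + n}$ ($a{\left(n \right)} = \sqrt{n + 2} = \sqrt{2 + n}$)
$\left(276308 + a{\left(-294 \right)}\right) \left(\left(-327 - 83\right) \left(-354\right) - 163207\right) = \left(276308 + \sqrt{2 - 294}\right) \left(\left(-327 - 83\right) \left(-354\right) - 163207\right) = \left(276308 + \sqrt{-292}\right) \left(\left(-410\right) \left(-354\right) - 163207\right) = \left(276308 + 2 i \sqrt{73}\right) \left(145140 - 163207\right) = \left(276308 + 2 i \sqrt{73}\right) \left(-18067\right) = -4992056636 - 36134 i \sqrt{73}$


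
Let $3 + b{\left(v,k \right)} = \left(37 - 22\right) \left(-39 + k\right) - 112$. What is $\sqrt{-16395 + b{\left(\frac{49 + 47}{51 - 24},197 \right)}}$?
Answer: $2 i \sqrt{3535} \approx 118.91 i$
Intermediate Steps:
$b{\left(v,k \right)} = -700 + 15 k$ ($b{\left(v,k \right)} = -3 + \left(\left(37 - 22\right) \left(-39 + k\right) - 112\right) = -3 + \left(15 \left(-39 + k\right) - 112\right) = -3 + \left(\left(-585 + 15 k\right) - 112\right) = -3 + \left(-697 + 15 k\right) = -700 + 15 k$)
$\sqrt{-16395 + b{\left(\frac{49 + 47}{51 - 24},197 \right)}} = \sqrt{-16395 + \left(-700 + 15 \cdot 197\right)} = \sqrt{-16395 + \left(-700 + 2955\right)} = \sqrt{-16395 + 2255} = \sqrt{-14140} = 2 i \sqrt{3535}$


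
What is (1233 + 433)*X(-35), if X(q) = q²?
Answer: 2040850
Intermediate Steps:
(1233 + 433)*X(-35) = (1233 + 433)*(-35)² = 1666*1225 = 2040850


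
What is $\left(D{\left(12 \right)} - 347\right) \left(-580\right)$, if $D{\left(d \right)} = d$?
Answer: $194300$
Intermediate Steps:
$\left(D{\left(12 \right)} - 347\right) \left(-580\right) = \left(12 - 347\right) \left(-580\right) = \left(-335\right) \left(-580\right) = 194300$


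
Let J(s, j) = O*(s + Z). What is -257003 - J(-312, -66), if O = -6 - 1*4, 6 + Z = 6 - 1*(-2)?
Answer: -260103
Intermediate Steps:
Z = 2 (Z = -6 + (6 - 1*(-2)) = -6 + (6 + 2) = -6 + 8 = 2)
O = -10 (O = -6 - 4 = -10)
J(s, j) = -20 - 10*s (J(s, j) = -10*(s + 2) = -10*(2 + s) = -20 - 10*s)
-257003 - J(-312, -66) = -257003 - (-20 - 10*(-312)) = -257003 - (-20 + 3120) = -257003 - 1*3100 = -257003 - 3100 = -260103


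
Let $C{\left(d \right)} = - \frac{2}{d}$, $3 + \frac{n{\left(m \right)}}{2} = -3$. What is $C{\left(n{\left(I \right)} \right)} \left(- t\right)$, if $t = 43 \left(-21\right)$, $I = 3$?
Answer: $\frac{301}{2} \approx 150.5$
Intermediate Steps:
$t = -903$
$n{\left(m \right)} = -12$ ($n{\left(m \right)} = -6 + 2 \left(-3\right) = -6 - 6 = -12$)
$C{\left(n{\left(I \right)} \right)} \left(- t\right) = - \frac{2}{-12} \left(\left(-1\right) \left(-903\right)\right) = \left(-2\right) \left(- \frac{1}{12}\right) 903 = \frac{1}{6} \cdot 903 = \frac{301}{2}$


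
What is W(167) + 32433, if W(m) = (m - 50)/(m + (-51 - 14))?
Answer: 1102761/34 ≈ 32434.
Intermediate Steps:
W(m) = (-50 + m)/(-65 + m) (W(m) = (-50 + m)/(m - 65) = (-50 + m)/(-65 + m))
W(167) + 32433 = (-50 + 167)/(-65 + 167) + 32433 = 117/102 + 32433 = (1/102)*117 + 32433 = 39/34 + 32433 = 1102761/34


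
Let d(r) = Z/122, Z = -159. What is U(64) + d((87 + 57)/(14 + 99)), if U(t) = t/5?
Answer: 7013/610 ≈ 11.497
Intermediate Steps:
U(t) = t/5 (U(t) = t*(1/5) = t/5)
d(r) = -159/122
U(64) + d((87 + 57)/(14 + 99)) = (1/5)*64 - 159/122 = 64/5 - 159/122 = 7013/610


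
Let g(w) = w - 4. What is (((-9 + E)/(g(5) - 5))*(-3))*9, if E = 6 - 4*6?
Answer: -729/4 ≈ -182.25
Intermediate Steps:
g(w) = -4 + w
E = -18 (E = 6 - 24 = -18)
(((-9 + E)/(g(5) - 5))*(-3))*9 = (((-9 - 18)/((-4 + 5) - 5))*(-3))*9 = (-27/(1 - 5)*(-3))*9 = (-27/(-4)*(-3))*9 = (-27*(-¼)*(-3))*9 = ((27/4)*(-3))*9 = -81/4*9 = -729/4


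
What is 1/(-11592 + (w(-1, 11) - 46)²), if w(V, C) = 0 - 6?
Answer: -1/8888 ≈ -0.00011251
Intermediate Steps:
w(V, C) = -6
1/(-11592 + (w(-1, 11) - 46)²) = 1/(-11592 + (-6 - 46)²) = 1/(-11592 + (-52)²) = 1/(-11592 + 2704) = 1/(-8888) = -1/8888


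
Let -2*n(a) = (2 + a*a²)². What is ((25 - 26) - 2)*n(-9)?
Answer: 1585587/2 ≈ 7.9279e+5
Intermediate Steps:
n(a) = -(2 + a³)²/2 (n(a) = -(2 + a*a²)²/2 = -(2 + a³)²/2)
((25 - 26) - 2)*n(-9) = ((25 - 26) - 2)*(-(2 + (-9)³)²/2) = (-1 - 2)*(-(2 - 729)²/2) = -(-3)*(-727)²/2 = -(-3)*528529/2 = -3*(-528529/2) = 1585587/2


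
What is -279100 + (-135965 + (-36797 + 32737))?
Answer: -419125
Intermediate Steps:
-279100 + (-135965 + (-36797 + 32737)) = -279100 + (-135965 - 4060) = -279100 - 140025 = -419125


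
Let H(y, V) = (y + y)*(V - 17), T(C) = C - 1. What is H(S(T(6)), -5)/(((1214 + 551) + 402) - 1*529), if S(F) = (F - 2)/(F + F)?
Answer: -11/1365 ≈ -0.0080586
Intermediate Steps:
T(C) = -1 + C
S(F) = (-2 + F)/(2*F) (S(F) = (-2 + F)/((2*F)) = (-2 + F)*(1/(2*F)) = (-2 + F)/(2*F))
H(y, V) = 2*y*(-17 + V) (H(y, V) = (2*y)*(-17 + V) = 2*y*(-17 + V))
H(S(T(6)), -5)/(((1214 + 551) + 402) - 1*529) = (2*((-2 + (-1 + 6))/(2*(-1 + 6)))*(-17 - 5))/(((1214 + 551) + 402) - 1*529) = (2*((1/2)*(-2 + 5)/5)*(-22))/((1765 + 402) - 529) = (2*((1/2)*(1/5)*3)*(-22))/(2167 - 529) = (2*(3/10)*(-22))/1638 = -66/5*1/1638 = -11/1365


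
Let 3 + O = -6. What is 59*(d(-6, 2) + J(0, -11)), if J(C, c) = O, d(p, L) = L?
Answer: -413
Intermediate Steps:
O = -9 (O = -3 - 6 = -9)
J(C, c) = -9
59*(d(-6, 2) + J(0, -11)) = 59*(2 - 9) = 59*(-7) = -413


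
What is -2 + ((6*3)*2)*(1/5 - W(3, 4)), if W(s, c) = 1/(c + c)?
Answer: 7/10 ≈ 0.70000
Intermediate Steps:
W(s, c) = 1/(2*c)
-2 + ((6*3)*2)*(1/5 - W(3, 4)) = -2 + ((6*3)*2)*(1/5 - 1/(2*4)) = -2 + (18*2)*(⅕ - 1/(2*4)) = -2 + 36*(⅕ - 1*⅛) = -2 + 36*(⅕ - ⅛) = -2 + 36*(3/40) = -2 + 27/10 = 7/10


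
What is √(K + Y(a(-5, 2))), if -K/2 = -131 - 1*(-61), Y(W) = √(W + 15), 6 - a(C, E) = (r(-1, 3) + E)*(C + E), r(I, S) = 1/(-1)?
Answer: √(140 + 2*√6) ≈ 12.037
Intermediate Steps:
r(I, S) = -1
a(C, E) = 6 - (-1 + E)*(C + E)
Y(W) = √(15 + W)
K = 140 (K = -2*(-131 - 1*(-61)) = -2*(-131 + 61) = -2*(-70) = 140)
√(K + Y(a(-5, 2))) = √(140 + √(15 + (6 - 5 + 2 - 1*2² - 1*(-5)*2))) = √(140 + √(15 + (6 - 5 + 2 - 1*4 + 10))) = √(140 + √(15 + (6 - 5 + 2 - 4 + 10))) = √(140 + √(15 + 9)) = √(140 + √24) = √(140 + 2*√6)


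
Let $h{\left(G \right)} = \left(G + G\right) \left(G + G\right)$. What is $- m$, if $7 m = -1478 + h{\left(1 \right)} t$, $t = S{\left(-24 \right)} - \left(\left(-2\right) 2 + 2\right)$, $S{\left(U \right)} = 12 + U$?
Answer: $\frac{1518}{7} \approx 216.86$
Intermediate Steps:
$h{\left(G \right)} = 4 G^{2}$ ($h{\left(G \right)} = 2 G 2 G = 4 G^{2}$)
$t = -10$ ($t = \left(12 - 24\right) - \left(\left(-2\right) 2 + 2\right) = -12 - \left(-4 + 2\right) = -12 - -2 = -12 + 2 = -10$)
$m = - \frac{1518}{7}$ ($m = \frac{-1478 + 4 \cdot 1^{2} \left(-10\right)}{7} = \frac{-1478 + 4 \cdot 1 \left(-10\right)}{7} = \frac{-1478 + 4 \left(-10\right)}{7} = \frac{-1478 - 40}{7} = \frac{1}{7} \left(-1518\right) = - \frac{1518}{7} \approx -216.86$)
$- m = \left(-1\right) \left(- \frac{1518}{7}\right) = \frac{1518}{7}$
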